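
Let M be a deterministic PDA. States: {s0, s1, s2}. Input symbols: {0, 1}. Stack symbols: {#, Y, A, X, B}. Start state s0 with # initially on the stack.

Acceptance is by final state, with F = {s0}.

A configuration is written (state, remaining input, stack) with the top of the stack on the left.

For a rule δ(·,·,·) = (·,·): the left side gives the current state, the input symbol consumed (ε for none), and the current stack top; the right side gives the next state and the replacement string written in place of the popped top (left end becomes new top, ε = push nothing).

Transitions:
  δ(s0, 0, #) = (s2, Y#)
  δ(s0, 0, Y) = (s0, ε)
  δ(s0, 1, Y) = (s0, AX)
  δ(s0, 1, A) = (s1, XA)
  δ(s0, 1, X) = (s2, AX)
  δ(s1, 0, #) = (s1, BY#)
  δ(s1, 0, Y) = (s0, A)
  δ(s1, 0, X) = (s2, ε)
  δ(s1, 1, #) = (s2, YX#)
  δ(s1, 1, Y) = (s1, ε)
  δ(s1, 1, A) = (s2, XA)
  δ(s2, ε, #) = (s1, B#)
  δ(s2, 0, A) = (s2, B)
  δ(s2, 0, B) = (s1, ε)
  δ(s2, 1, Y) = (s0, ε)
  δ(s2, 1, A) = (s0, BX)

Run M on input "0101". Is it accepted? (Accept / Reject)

Accept

(s0, 0101, #) ⊢ (s2, 101, Y#) ⊢ (s0, 01, #) ⊢ (s2, 1, Y#) ⊢ (s0, ε, #)
All input consumed; state s0 ∈ F.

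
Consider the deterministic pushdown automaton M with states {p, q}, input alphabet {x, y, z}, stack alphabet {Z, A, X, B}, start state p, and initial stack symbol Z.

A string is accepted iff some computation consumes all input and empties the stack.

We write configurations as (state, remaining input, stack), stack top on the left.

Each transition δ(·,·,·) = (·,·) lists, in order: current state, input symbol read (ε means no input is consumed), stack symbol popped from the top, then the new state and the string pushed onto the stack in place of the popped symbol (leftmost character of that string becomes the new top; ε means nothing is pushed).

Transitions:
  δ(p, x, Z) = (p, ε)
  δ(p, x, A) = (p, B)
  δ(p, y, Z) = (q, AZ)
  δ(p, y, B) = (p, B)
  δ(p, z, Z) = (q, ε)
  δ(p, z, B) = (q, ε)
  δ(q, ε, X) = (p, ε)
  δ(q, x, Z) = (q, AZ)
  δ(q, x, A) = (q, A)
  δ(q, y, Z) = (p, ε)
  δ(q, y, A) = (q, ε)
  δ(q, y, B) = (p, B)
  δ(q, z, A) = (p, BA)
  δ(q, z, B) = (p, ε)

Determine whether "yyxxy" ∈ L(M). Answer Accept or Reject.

(p, yyxxy, Z)
  read y, top Z: go to q, push AZ → (q, yxxy, AZ)
  read y, top A: go to q, push ε → (q, xxy, Z)
  read x, top Z: go to q, push AZ → (q, xy, AZ)
  read x, top A: go to q, push A → (q, y, AZ)
  read y, top A: go to q, push ε → (q, ε, Z)
All input consumed; stack is Z, not empty, and no further ε-move applies.

Reject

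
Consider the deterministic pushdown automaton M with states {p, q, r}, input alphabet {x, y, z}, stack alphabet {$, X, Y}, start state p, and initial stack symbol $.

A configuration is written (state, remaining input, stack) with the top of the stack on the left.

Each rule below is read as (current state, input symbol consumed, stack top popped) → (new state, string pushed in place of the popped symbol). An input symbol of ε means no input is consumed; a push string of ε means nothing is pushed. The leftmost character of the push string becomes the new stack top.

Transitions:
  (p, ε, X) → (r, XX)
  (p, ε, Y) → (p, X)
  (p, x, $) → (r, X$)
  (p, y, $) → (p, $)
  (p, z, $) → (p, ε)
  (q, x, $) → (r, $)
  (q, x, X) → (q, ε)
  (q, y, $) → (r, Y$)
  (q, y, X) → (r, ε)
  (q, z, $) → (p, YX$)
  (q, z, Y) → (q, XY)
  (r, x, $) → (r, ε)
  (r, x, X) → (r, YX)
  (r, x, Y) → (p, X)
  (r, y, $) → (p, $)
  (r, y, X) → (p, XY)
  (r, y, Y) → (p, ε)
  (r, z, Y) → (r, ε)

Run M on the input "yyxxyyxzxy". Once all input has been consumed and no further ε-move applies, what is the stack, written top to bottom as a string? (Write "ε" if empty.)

XXXYX$

(p, yyxxyyxzxy, $) ⊢ (p, yxxyyxzxy, $) ⊢ (p, xxyyxzxy, $) ⊢ (r, xyyxzxy, X$) ⊢ (r, yyxzxy, YX$) ⊢ (p, yxzxy, X$) ⊢ (r, yxzxy, XX$) ⊢ (p, xzxy, XYX$) ⊢ (r, xzxy, XXYX$) ⊢ (r, zxy, YXXYX$) ⊢ (r, xy, XXYX$) ⊢ (r, y, YXXYX$) ⊢ (p, ε, XXYX$) ⊢ (r, ε, XXXYX$)
All input consumed in state r with stack XXXYX$.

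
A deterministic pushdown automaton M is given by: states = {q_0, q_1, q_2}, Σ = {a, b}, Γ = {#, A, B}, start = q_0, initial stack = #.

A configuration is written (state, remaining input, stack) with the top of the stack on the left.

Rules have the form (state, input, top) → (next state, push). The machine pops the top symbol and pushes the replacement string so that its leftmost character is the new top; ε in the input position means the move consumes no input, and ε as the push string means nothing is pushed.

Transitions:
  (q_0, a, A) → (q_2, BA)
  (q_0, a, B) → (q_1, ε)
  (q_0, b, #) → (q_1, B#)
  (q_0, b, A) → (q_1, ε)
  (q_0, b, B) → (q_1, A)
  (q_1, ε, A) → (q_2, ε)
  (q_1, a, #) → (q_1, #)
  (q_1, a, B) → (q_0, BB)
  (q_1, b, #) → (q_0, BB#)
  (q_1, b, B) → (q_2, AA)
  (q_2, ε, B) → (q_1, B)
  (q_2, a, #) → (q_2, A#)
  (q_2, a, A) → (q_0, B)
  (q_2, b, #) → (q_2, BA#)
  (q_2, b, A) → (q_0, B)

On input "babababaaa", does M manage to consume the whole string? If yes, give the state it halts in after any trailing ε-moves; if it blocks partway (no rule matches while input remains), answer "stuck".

(q_0, babababaaa, #)
  read b, top #: go to q_1, push B# → (q_1, abababaaa, B#)
  read a, top B: go to q_0, push BB → (q_0, bababaaa, BB#)
  read b, top B: go to q_1, push A → (q_1, ababaaa, AB#)
  ε-move, top A: go to q_2, push ε → (q_2, ababaaa, B#)
  ε-move, top B: go to q_1, push B → (q_1, ababaaa, B#)
  read a, top B: go to q_0, push BB → (q_0, babaaa, BB#)
  read b, top B: go to q_1, push A → (q_1, abaaa, AB#)
  ε-move, top A: go to q_2, push ε → (q_2, abaaa, B#)
  ε-move, top B: go to q_1, push B → (q_1, abaaa, B#)
  read a, top B: go to q_0, push BB → (q_0, baaa, BB#)
  read b, top B: go to q_1, push A → (q_1, aaa, AB#)
  ε-move, top A: go to q_2, push ε → (q_2, aaa, B#)
  ε-move, top B: go to q_1, push B → (q_1, aaa, B#)
  read a, top B: go to q_0, push BB → (q_0, aa, BB#)
  read a, top B: go to q_1, push ε → (q_1, a, B#)
  read a, top B: go to q_0, push BB → (q_0, ε, BB#)
All input consumed; M is in state q_0.

q_0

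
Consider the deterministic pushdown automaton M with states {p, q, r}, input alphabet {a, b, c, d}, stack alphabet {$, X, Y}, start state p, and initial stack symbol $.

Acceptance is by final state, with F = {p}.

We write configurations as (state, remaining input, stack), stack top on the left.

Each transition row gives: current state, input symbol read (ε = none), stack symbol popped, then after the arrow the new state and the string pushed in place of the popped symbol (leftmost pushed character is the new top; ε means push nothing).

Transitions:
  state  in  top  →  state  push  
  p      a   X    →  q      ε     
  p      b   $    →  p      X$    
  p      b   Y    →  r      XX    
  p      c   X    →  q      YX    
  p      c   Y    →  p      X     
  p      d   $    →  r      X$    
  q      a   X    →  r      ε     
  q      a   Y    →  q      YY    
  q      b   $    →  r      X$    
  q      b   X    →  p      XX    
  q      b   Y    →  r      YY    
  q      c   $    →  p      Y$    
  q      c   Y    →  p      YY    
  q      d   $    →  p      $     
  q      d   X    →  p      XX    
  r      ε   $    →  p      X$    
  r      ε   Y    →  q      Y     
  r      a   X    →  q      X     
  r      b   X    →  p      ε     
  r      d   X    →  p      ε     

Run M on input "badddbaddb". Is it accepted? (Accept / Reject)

Accept

(p, badddbaddb, $) ⊢ (p, adddbaddb, X$) ⊢ (q, dddbaddb, $) ⊢ (p, ddbaddb, $) ⊢ (r, dbaddb, X$) ⊢ (p, baddb, $) ⊢ (p, addb, X$) ⊢ (q, ddb, $) ⊢ (p, db, $) ⊢ (r, b, X$) ⊢ (p, ε, $)
All input consumed; state p ∈ F.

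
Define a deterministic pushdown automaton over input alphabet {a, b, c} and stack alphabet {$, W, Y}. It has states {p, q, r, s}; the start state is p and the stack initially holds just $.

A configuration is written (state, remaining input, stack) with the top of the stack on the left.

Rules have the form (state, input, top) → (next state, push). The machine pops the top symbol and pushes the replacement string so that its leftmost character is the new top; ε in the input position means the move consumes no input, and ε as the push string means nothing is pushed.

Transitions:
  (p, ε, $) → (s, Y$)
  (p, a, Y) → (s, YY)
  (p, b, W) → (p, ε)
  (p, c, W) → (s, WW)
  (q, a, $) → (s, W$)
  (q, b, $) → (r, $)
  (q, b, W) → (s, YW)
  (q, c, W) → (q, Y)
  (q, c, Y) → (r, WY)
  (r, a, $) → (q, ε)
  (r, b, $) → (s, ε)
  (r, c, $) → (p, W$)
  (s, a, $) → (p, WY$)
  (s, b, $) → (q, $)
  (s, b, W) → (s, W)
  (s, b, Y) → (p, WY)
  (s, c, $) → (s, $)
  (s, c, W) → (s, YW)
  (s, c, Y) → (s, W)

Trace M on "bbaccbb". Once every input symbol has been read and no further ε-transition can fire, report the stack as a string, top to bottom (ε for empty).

(p, bbaccbb, $)
  ε-move, top $: go to s, push Y$ → (s, bbaccbb, Y$)
  read b, top Y: go to p, push WY → (p, baccbb, WY$)
  read b, top W: go to p, push ε → (p, accbb, Y$)
  read a, top Y: go to s, push YY → (s, ccbb, YY$)
  read c, top Y: go to s, push W → (s, cbb, WY$)
  read c, top W: go to s, push YW → (s, bb, YWY$)
  read b, top Y: go to p, push WY → (p, b, WYWY$)
  read b, top W: go to p, push ε → (p, ε, YWY$)
All input consumed in state p with stack YWY$.

YWY$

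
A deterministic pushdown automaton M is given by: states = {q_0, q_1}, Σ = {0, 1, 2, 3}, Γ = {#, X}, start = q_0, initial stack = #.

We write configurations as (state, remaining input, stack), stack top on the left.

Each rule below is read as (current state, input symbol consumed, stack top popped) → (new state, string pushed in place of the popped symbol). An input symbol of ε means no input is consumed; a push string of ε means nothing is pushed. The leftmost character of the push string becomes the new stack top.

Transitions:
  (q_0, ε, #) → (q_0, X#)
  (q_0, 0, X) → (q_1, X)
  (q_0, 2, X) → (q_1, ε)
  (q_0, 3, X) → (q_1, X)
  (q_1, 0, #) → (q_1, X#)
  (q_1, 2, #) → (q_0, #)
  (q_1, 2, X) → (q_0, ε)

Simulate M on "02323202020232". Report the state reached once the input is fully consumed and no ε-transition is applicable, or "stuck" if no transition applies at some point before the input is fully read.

q_0

(q_0, 02323202020232, #) ⊢ (q_0, 02323202020232, X#) ⊢ (q_1, 2323202020232, X#) ⊢ (q_0, 323202020232, #) ⊢ (q_0, 323202020232, X#) ⊢ (q_1, 23202020232, X#) ⊢ (q_0, 3202020232, #) ⊢ (q_0, 3202020232, X#) ⊢ (q_1, 202020232, X#) ⊢ (q_0, 02020232, #) ⊢ (q_0, 02020232, X#) ⊢ (q_1, 2020232, X#) ⊢ (q_0, 020232, #) ⊢ (q_0, 020232, X#) ⊢ (q_1, 20232, X#) ⊢ (q_0, 0232, #) ⊢ (q_0, 0232, X#) ⊢ (q_1, 232, X#) ⊢ (q_0, 32, #) ⊢ (q_0, 32, X#) ⊢ (q_1, 2, X#) ⊢ (q_0, ε, #) ⊢ (q_0, ε, X#)
All input consumed; M is in state q_0.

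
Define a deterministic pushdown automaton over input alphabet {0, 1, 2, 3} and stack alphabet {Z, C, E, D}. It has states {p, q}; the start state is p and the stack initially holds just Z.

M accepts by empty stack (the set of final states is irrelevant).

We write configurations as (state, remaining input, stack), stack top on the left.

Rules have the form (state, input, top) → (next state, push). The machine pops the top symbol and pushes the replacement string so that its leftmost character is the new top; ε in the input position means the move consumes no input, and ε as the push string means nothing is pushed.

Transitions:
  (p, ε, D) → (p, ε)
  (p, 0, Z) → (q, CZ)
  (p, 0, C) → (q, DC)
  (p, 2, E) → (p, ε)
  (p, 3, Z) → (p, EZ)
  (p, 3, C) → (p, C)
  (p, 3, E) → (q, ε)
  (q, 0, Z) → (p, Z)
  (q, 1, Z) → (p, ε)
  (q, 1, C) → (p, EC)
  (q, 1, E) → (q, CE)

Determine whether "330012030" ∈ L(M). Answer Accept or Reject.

Reject

(p, 330012030, Z)
  read 3, top Z: go to p, push EZ → (p, 30012030, EZ)
  read 3, top E: go to q, push ε → (q, 0012030, Z)
  read 0, top Z: go to p, push Z → (p, 012030, Z)
  read 0, top Z: go to q, push CZ → (q, 12030, CZ)
  read 1, top C: go to p, push EC → (p, 2030, ECZ)
  read 2, top E: go to p, push ε → (p, 030, CZ)
  read 0, top C: go to q, push DC → (q, 30, DCZ)
No transition applies at (q, 30, DCZ); input not fully consumed.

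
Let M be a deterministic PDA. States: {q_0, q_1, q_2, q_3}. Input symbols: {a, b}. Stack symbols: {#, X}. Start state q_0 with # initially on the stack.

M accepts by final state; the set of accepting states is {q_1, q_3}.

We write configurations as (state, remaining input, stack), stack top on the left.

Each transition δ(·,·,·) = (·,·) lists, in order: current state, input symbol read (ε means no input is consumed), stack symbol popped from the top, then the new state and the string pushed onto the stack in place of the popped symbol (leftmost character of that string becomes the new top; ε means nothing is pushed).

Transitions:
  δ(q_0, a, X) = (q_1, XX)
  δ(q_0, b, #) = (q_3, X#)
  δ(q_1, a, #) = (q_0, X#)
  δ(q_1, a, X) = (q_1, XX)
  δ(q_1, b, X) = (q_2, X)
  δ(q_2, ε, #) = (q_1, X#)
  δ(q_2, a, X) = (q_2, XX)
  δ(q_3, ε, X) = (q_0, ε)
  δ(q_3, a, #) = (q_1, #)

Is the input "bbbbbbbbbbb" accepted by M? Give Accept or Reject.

(q_0, bbbbbbbbbbb, #)
  read b, top #: go to q_3, push X# → (q_3, bbbbbbbbbb, X#)
  ε-move, top X: go to q_0, push ε → (q_0, bbbbbbbbbb, #)
  read b, top #: go to q_3, push X# → (q_3, bbbbbbbbb, X#)
  ε-move, top X: go to q_0, push ε → (q_0, bbbbbbbbb, #)
  read b, top #: go to q_3, push X# → (q_3, bbbbbbbb, X#)
  ε-move, top X: go to q_0, push ε → (q_0, bbbbbbbb, #)
  read b, top #: go to q_3, push X# → (q_3, bbbbbbb, X#)
  ε-move, top X: go to q_0, push ε → (q_0, bbbbbbb, #)
  read b, top #: go to q_3, push X# → (q_3, bbbbbb, X#)
  ε-move, top X: go to q_0, push ε → (q_0, bbbbbb, #)
  read b, top #: go to q_3, push X# → (q_3, bbbbb, X#)
  ε-move, top X: go to q_0, push ε → (q_0, bbbbb, #)
  read b, top #: go to q_3, push X# → (q_3, bbbb, X#)
  ε-move, top X: go to q_0, push ε → (q_0, bbbb, #)
  read b, top #: go to q_3, push X# → (q_3, bbb, X#)
  ε-move, top X: go to q_0, push ε → (q_0, bbb, #)
  read b, top #: go to q_3, push X# → (q_3, bb, X#)
  ε-move, top X: go to q_0, push ε → (q_0, bb, #)
  read b, top #: go to q_3, push X# → (q_3, b, X#)
  ε-move, top X: go to q_0, push ε → (q_0, b, #)
  read b, top #: go to q_3, push X# → (q_3, ε, X#)
All input consumed; state q_3 ∈ F.

Accept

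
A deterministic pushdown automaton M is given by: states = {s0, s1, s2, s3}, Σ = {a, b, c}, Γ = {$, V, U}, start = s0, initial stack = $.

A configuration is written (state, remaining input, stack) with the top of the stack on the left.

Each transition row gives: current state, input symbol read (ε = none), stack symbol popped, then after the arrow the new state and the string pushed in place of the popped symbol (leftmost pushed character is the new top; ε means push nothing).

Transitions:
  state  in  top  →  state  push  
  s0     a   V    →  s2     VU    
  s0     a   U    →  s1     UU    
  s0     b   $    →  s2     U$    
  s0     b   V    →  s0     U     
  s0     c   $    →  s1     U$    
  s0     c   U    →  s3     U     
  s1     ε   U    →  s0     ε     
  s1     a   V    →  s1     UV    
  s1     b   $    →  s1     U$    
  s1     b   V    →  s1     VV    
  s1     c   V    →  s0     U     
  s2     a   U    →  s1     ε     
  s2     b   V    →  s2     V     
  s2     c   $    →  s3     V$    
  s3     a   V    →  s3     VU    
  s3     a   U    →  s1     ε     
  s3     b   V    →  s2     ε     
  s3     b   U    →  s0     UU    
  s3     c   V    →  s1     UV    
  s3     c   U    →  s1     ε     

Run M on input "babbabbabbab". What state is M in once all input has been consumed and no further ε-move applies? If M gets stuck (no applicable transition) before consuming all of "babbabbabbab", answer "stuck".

s0

(s0, babbabbabbab, $)
  read b, top $: go to s2, push U$ → (s2, abbabbabbab, U$)
  read a, top U: go to s1, push ε → (s1, bbabbabbab, $)
  read b, top $: go to s1, push U$ → (s1, babbabbab, U$)
  ε-move, top U: go to s0, push ε → (s0, babbabbab, $)
  read b, top $: go to s2, push U$ → (s2, abbabbab, U$)
  read a, top U: go to s1, push ε → (s1, bbabbab, $)
  read b, top $: go to s1, push U$ → (s1, babbab, U$)
  ε-move, top U: go to s0, push ε → (s0, babbab, $)
  read b, top $: go to s2, push U$ → (s2, abbab, U$)
  read a, top U: go to s1, push ε → (s1, bbab, $)
  read b, top $: go to s1, push U$ → (s1, bab, U$)
  ε-move, top U: go to s0, push ε → (s0, bab, $)
  read b, top $: go to s2, push U$ → (s2, ab, U$)
  read a, top U: go to s1, push ε → (s1, b, $)
  read b, top $: go to s1, push U$ → (s1, ε, U$)
  ε-move, top U: go to s0, push ε → (s0, ε, $)
All input consumed; M is in state s0.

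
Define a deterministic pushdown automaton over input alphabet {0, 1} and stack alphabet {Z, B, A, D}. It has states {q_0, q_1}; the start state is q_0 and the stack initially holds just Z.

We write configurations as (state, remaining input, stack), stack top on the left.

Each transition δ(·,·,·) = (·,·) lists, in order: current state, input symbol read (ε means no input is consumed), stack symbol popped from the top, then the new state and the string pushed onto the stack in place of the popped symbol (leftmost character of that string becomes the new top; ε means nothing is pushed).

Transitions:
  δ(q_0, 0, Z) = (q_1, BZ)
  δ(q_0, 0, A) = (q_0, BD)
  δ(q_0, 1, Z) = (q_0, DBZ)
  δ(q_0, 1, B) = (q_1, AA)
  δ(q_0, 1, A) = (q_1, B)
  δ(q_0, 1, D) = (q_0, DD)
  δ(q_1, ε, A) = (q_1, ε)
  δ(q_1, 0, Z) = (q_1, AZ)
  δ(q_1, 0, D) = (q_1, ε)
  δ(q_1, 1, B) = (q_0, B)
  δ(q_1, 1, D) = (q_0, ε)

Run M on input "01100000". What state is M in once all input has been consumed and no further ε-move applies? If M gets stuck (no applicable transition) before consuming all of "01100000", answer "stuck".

q_1

(q_0, 01100000, Z) ⊢ (q_1, 1100000, BZ) ⊢ (q_0, 100000, BZ) ⊢ (q_1, 00000, AAZ) ⊢ (q_1, 00000, AZ) ⊢ (q_1, 00000, Z) ⊢ (q_1, 0000, AZ) ⊢ (q_1, 0000, Z) ⊢ (q_1, 000, AZ) ⊢ (q_1, 000, Z) ⊢ (q_1, 00, AZ) ⊢ (q_1, 00, Z) ⊢ (q_1, 0, AZ) ⊢ (q_1, 0, Z) ⊢ (q_1, ε, AZ) ⊢ (q_1, ε, Z)
All input consumed; M is in state q_1.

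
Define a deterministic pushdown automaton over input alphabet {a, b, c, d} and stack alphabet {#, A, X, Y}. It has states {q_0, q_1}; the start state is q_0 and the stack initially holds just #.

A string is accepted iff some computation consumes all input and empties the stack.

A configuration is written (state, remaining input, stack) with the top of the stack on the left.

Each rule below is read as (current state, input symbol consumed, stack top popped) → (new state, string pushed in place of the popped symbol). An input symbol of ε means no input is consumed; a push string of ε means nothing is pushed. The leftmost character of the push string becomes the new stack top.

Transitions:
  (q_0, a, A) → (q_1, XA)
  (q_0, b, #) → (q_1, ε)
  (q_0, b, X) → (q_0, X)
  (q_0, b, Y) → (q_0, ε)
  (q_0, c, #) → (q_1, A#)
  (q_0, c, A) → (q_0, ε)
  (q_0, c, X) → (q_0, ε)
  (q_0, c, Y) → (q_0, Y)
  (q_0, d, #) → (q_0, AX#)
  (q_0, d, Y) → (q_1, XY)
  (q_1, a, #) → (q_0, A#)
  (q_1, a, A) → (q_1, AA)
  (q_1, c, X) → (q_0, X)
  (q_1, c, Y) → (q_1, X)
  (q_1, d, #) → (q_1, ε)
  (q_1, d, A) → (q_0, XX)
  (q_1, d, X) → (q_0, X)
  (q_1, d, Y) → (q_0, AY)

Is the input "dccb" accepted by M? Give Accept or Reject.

(q_0, dccb, #)
  read d, top #: go to q_0, push AX# → (q_0, ccb, AX#)
  read c, top A: go to q_0, push ε → (q_0, cb, X#)
  read c, top X: go to q_0, push ε → (q_0, b, #)
  read b, top #: go to q_1, push ε → (q_1, ε, ε)
All input consumed and the stack is empty.

Accept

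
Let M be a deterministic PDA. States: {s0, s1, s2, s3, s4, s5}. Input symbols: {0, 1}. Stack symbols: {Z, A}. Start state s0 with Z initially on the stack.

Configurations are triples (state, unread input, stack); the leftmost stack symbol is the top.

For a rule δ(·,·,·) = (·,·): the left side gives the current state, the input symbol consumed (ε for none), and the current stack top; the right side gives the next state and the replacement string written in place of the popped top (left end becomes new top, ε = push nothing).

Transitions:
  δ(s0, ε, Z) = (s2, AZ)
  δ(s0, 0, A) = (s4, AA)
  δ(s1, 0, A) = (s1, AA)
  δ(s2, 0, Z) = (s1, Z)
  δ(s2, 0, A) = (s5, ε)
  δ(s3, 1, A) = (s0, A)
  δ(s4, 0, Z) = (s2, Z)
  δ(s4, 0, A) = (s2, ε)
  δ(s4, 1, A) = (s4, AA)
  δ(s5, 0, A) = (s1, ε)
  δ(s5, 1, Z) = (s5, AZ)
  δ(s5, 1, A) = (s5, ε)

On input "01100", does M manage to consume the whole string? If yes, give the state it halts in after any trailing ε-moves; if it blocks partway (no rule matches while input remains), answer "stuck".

(s0, 01100, Z)
  ε-move, top Z: go to s2, push AZ → (s2, 01100, AZ)
  read 0, top A: go to s5, push ε → (s5, 1100, Z)
  read 1, top Z: go to s5, push AZ → (s5, 100, AZ)
  read 1, top A: go to s5, push ε → (s5, 00, Z)
No transition for (s5, 0, top Z); M blocks with input 00 remaining.

stuck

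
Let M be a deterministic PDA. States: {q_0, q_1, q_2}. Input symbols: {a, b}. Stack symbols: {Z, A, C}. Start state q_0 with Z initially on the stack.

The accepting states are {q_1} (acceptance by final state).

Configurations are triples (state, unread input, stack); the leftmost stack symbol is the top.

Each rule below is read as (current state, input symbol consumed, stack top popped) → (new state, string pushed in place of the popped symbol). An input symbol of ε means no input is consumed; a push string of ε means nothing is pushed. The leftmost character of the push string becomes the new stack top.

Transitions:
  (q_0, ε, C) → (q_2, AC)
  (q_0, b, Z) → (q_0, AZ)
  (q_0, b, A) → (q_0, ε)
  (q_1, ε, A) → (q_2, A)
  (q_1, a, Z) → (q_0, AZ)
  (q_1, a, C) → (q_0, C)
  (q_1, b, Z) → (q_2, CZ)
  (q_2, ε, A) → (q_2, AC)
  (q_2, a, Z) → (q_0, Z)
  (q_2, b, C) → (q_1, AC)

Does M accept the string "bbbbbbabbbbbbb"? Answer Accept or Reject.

(q_0, bbbbbbabbbbbbb, Z)
  read b, top Z: go to q_0, push AZ → (q_0, bbbbbabbbbbbb, AZ)
  read b, top A: go to q_0, push ε → (q_0, bbbbabbbbbbb, Z)
  read b, top Z: go to q_0, push AZ → (q_0, bbbabbbbbbb, AZ)
  read b, top A: go to q_0, push ε → (q_0, bbabbbbbbb, Z)
  read b, top Z: go to q_0, push AZ → (q_0, babbbbbbb, AZ)
  read b, top A: go to q_0, push ε → (q_0, abbbbbbb, Z)
No transition applies at (q_0, abbbbbbb, Z); input not fully consumed.

Reject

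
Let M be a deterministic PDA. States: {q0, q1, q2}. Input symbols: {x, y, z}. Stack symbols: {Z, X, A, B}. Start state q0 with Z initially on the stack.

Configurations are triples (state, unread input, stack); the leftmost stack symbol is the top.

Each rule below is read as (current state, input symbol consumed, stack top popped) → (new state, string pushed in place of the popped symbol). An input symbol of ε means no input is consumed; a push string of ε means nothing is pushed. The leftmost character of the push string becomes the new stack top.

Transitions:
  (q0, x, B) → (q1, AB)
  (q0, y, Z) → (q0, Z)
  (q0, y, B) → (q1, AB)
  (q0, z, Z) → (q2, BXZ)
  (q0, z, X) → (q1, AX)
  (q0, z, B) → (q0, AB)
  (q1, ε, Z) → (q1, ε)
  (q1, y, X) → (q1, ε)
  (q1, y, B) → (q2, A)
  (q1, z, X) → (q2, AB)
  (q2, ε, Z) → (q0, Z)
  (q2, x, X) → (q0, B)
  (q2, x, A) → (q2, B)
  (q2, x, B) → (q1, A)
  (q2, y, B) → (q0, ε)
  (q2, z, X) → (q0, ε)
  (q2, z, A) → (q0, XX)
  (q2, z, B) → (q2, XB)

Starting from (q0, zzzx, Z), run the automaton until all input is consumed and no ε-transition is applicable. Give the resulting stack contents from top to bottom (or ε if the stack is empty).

(q0, zzzx, Z)
  read z, top Z: go to q2, push BXZ → (q2, zzx, BXZ)
  read z, top B: go to q2, push XB → (q2, zx, XBXZ)
  read z, top X: go to q0, push ε → (q0, x, BXZ)
  read x, top B: go to q1, push AB → (q1, ε, ABXZ)
All input consumed in state q1 with stack ABXZ.

ABXZ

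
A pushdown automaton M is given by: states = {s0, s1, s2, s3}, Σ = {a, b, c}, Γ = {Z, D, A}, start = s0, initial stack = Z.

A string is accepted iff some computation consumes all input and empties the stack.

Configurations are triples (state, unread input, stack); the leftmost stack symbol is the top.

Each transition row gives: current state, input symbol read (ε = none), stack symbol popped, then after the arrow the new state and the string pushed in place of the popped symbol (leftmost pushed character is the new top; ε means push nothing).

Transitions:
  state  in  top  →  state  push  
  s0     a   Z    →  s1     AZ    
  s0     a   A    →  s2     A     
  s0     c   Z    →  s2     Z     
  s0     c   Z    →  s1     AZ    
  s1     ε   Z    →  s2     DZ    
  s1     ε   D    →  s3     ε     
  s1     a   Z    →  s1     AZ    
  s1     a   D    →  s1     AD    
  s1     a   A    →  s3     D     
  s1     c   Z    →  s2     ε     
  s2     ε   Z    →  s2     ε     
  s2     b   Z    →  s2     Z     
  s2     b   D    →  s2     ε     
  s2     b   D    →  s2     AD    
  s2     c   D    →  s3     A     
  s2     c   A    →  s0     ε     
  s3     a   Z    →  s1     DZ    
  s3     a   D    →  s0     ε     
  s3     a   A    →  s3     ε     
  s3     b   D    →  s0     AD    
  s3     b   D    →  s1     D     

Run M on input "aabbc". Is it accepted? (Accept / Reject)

No computation consumes all input and empties the stack.

Reject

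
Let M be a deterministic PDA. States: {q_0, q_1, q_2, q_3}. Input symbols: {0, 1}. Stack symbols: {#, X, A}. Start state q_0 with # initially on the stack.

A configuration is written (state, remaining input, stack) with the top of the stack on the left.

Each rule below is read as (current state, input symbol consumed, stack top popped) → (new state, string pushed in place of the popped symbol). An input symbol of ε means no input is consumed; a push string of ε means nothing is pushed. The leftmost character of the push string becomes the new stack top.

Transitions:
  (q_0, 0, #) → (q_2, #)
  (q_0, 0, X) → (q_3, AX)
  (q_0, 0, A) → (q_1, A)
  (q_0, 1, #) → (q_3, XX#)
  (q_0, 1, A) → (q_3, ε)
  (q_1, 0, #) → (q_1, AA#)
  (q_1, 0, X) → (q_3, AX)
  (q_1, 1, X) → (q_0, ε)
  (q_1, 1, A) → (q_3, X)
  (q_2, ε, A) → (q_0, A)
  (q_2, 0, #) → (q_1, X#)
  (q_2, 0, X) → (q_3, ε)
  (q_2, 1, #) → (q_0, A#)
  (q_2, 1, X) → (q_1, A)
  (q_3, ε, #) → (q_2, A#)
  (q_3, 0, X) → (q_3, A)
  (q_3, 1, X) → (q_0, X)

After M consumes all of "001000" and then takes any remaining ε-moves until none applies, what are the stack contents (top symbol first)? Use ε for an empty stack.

(q_0, 001000, #) ⊢ (q_2, 01000, #) ⊢ (q_1, 1000, X#) ⊢ (q_0, 000, #) ⊢ (q_2, 00, #) ⊢ (q_1, 0, X#) ⊢ (q_3, ε, AX#)
All input consumed in state q_3 with stack AX#.

AX#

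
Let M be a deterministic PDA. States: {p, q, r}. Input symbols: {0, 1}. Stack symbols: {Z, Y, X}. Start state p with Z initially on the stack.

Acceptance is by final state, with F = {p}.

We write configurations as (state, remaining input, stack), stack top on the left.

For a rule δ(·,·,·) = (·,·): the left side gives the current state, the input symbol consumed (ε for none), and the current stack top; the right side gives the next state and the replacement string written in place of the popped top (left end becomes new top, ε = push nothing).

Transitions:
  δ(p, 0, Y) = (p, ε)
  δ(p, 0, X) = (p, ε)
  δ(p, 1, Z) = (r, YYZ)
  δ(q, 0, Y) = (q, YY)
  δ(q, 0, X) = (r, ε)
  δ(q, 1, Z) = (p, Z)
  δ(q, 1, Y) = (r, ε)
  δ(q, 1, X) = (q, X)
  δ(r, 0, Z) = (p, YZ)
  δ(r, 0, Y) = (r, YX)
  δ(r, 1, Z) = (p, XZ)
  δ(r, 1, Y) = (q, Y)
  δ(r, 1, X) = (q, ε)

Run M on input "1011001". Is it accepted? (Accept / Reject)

(p, 1011001, Z)
  read 1, top Z: go to r, push YYZ → (r, 011001, YYZ)
  read 0, top Y: go to r, push YX → (r, 11001, YXYZ)
  read 1, top Y: go to q, push Y → (q, 1001, YXYZ)
  read 1, top Y: go to r, push ε → (r, 001, XYZ)
No transition applies at (r, 001, XYZ); input not fully consumed.

Reject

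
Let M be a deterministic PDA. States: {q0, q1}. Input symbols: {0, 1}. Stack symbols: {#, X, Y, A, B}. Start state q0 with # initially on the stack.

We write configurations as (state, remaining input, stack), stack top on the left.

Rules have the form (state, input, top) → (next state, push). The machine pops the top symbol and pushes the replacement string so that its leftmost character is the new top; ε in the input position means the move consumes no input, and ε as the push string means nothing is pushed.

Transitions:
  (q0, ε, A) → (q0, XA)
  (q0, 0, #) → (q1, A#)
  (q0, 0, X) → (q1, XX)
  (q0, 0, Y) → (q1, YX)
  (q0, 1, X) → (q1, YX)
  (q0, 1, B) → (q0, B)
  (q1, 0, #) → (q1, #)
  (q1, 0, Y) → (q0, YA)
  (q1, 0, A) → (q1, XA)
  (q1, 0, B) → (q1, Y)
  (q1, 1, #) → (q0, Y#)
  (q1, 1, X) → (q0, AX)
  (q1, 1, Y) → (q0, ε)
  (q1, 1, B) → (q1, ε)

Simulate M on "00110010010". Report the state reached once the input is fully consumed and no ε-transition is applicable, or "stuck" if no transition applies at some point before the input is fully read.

(q0, 00110010010, #)
  read 0, top #: go to q1, push A# → (q1, 0110010010, A#)
  read 0, top A: go to q1, push XA → (q1, 110010010, XA#)
  read 1, top X: go to q0, push AX → (q0, 10010010, AXA#)
  ε-move, top A: go to q0, push XA → (q0, 10010010, XAXA#)
  read 1, top X: go to q1, push YX → (q1, 0010010, YXAXA#)
  read 0, top Y: go to q0, push YA → (q0, 010010, YAXAXA#)
  read 0, top Y: go to q1, push YX → (q1, 10010, YXAXAXA#)
  read 1, top Y: go to q0, push ε → (q0, 0010, XAXAXA#)
  read 0, top X: go to q1, push XX → (q1, 010, XXAXAXA#)
No transition for (q1, 0, top X); M blocks with input 010 remaining.

stuck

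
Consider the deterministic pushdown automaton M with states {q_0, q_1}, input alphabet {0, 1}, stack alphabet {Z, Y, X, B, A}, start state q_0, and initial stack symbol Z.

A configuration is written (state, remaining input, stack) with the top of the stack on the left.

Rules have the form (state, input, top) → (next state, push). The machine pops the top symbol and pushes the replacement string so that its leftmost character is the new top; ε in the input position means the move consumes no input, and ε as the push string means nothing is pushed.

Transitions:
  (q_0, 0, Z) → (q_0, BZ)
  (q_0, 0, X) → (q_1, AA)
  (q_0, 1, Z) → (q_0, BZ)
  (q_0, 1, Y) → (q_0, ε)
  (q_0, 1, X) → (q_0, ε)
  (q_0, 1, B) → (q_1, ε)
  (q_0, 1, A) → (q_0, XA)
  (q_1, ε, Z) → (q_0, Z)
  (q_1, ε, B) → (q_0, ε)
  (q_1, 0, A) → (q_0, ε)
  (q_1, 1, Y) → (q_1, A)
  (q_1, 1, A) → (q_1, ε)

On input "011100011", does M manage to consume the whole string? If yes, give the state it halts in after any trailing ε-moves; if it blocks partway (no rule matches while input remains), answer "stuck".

(q_0, 011100011, Z) ⊢ (q_0, 11100011, BZ) ⊢ (q_1, 1100011, Z) ⊢ (q_0, 1100011, Z) ⊢ (q_0, 100011, BZ) ⊢ (q_1, 00011, Z) ⊢ (q_0, 00011, Z) ⊢ (q_0, 0011, BZ)
No transition for (q_0, 0, top B); M blocks with input 0011 remaining.

stuck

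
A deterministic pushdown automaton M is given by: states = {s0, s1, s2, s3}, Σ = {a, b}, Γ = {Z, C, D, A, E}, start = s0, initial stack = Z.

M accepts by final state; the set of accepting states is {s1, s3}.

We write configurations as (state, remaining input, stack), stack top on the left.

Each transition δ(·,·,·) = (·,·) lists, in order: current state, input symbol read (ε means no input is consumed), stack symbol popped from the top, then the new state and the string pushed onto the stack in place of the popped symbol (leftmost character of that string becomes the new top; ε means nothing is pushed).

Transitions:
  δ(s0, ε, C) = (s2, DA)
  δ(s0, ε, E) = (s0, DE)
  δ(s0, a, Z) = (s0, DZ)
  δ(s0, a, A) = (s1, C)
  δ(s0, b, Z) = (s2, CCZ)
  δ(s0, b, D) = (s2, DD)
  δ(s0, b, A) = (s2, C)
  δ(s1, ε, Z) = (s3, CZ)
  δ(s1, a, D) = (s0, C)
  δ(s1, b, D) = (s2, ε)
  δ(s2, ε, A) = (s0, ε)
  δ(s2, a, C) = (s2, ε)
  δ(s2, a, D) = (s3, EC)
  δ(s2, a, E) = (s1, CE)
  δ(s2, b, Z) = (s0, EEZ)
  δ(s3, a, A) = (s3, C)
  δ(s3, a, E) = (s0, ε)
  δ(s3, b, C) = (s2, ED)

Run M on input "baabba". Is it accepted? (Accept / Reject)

(s0, baabba, Z)
  read b, top Z: go to s2, push CCZ → (s2, aabba, CCZ)
  read a, top C: go to s2, push ε → (s2, abba, CZ)
  read a, top C: go to s2, push ε → (s2, bba, Z)
  read b, top Z: go to s0, push EEZ → (s0, ba, EEZ)
  ε-move, top E: go to s0, push DE → (s0, ba, DEEZ)
  read b, top D: go to s2, push DD → (s2, a, DDEEZ)
  read a, top D: go to s3, push EC → (s3, ε, ECDEEZ)
All input consumed; state s3 ∈ F.

Accept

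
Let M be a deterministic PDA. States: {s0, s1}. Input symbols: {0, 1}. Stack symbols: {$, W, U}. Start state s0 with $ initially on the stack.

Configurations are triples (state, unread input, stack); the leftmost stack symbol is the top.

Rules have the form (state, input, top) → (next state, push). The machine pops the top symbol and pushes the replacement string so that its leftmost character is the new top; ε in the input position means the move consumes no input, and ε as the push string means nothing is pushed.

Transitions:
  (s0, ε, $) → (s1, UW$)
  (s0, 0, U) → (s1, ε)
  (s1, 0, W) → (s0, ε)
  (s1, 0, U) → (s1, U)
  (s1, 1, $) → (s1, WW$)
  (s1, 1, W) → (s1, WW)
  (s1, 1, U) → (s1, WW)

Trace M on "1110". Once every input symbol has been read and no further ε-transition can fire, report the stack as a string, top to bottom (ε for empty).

(s0, 1110, $) ⊢ (s1, 1110, UW$) ⊢ (s1, 110, WWW$) ⊢ (s1, 10, WWWW$) ⊢ (s1, 0, WWWWW$) ⊢ (s0, ε, WWWW$)
All input consumed in state s0 with stack WWWW$.

WWWW$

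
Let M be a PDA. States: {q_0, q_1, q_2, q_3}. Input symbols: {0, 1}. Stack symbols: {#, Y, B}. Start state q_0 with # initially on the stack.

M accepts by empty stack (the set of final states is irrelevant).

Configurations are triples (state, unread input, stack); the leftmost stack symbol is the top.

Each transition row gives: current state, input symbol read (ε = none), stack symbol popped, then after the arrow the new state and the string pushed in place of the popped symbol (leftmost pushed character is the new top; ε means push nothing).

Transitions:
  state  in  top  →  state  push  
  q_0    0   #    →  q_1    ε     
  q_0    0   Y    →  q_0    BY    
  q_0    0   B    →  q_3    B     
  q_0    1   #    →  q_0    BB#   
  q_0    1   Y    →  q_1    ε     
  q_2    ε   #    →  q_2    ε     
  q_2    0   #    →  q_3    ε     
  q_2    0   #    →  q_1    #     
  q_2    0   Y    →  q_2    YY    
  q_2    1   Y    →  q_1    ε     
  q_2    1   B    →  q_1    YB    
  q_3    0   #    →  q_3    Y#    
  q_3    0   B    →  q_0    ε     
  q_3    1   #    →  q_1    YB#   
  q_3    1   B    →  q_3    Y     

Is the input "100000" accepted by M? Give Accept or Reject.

One accepting computation: (q_0, 100000, #) ⊢ (q_0, 00000, BB#) ⊢ (q_3, 0000, BB#) ⊢ (q_0, 000, B#) ⊢ (q_3, 00, B#) ⊢ (q_0, 0, #) ⊢ (q_1, ε, ε)
All input consumed and the stack is empty.

Accept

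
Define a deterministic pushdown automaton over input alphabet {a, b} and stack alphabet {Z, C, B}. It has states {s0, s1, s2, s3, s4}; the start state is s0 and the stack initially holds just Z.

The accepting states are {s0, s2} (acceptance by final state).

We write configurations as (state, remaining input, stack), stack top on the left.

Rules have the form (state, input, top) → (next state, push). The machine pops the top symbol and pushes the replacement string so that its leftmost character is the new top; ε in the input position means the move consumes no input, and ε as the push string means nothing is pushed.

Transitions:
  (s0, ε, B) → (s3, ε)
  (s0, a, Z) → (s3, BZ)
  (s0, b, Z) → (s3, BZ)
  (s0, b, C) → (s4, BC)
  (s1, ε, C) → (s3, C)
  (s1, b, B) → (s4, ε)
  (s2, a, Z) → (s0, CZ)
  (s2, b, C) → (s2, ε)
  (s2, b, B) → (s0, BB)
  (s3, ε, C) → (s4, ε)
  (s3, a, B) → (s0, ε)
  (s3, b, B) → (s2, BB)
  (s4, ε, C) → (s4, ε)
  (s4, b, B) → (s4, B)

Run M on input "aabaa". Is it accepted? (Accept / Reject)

(s0, aabaa, Z) ⊢ (s3, abaa, BZ) ⊢ (s0, baa, Z) ⊢ (s3, aa, BZ) ⊢ (s0, a, Z) ⊢ (s3, ε, BZ)
All input consumed; state s3 ∉ F and no further ε-move applies.

Reject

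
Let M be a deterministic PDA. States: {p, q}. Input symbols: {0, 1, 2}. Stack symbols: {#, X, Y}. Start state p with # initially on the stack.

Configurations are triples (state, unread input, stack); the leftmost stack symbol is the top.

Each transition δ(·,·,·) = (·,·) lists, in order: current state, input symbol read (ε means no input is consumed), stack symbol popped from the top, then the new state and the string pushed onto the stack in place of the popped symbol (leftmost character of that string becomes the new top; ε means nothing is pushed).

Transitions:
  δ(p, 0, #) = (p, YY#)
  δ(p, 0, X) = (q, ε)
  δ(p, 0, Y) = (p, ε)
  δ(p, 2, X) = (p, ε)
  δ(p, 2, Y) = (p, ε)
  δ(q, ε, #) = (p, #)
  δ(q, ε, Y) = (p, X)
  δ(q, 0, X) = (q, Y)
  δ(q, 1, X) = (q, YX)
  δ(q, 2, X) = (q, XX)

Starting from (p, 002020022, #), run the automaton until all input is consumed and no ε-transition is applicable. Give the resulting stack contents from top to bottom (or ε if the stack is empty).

(p, 002020022, #) ⊢ (p, 02020022, YY#) ⊢ (p, 2020022, Y#) ⊢ (p, 020022, #) ⊢ (p, 20022, YY#) ⊢ (p, 0022, Y#) ⊢ (p, 022, #) ⊢ (p, 22, YY#) ⊢ (p, 2, Y#) ⊢ (p, ε, #)
All input consumed in state p with stack #.

#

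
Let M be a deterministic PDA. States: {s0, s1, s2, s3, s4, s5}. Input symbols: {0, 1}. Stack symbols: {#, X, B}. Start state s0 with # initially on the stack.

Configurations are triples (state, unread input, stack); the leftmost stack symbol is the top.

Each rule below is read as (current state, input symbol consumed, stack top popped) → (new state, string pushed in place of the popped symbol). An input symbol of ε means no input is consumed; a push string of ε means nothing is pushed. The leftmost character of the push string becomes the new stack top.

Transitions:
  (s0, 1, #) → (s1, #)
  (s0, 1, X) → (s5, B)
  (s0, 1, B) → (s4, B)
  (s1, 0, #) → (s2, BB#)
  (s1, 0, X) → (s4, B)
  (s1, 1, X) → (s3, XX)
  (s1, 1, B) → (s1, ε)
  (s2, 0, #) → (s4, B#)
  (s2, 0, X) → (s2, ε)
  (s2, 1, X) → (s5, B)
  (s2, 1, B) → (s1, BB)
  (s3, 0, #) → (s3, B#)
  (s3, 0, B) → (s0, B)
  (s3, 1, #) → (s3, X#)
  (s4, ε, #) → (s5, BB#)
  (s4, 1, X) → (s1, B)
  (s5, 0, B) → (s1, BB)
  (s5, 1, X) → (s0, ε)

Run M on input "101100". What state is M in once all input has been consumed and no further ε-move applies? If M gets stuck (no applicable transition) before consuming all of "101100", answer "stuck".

stuck

(s0, 101100, #)
  read 1, top #: go to s1, push # → (s1, 01100, #)
  read 0, top #: go to s2, push BB# → (s2, 1100, BB#)
  read 1, top B: go to s1, push BB → (s1, 100, BBB#)
  read 1, top B: go to s1, push ε → (s1, 00, BB#)
No transition for (s1, 0, top B); M blocks with input 00 remaining.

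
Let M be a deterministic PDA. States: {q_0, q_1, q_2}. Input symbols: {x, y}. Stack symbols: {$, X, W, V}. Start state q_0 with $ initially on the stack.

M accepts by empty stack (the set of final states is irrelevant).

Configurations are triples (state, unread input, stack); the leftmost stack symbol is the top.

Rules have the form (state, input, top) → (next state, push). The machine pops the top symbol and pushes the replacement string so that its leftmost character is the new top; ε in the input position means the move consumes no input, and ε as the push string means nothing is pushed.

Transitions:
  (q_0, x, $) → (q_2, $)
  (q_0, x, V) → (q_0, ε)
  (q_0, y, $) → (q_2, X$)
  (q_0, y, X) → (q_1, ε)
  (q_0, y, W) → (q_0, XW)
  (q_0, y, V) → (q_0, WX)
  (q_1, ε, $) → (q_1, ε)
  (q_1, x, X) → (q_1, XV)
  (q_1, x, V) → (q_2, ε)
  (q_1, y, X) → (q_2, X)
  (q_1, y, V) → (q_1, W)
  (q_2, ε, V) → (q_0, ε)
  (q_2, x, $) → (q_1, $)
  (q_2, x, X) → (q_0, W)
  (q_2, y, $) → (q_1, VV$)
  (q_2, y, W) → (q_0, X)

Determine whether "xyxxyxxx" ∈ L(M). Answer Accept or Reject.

(q_0, xyxxyxxx, $)
  read x, top $: go to q_2, push $ → (q_2, yxxyxxx, $)
  read y, top $: go to q_1, push VV$ → (q_1, xxyxxx, VV$)
  read x, top V: go to q_2, push ε → (q_2, xyxxx, V$)
  ε-move, top V: go to q_0, push ε → (q_0, xyxxx, $)
  read x, top $: go to q_2, push $ → (q_2, yxxx, $)
  read y, top $: go to q_1, push VV$ → (q_1, xxx, VV$)
  read x, top V: go to q_2, push ε → (q_2, xx, V$)
  ε-move, top V: go to q_0, push ε → (q_0, xx, $)
  read x, top $: go to q_2, push $ → (q_2, x, $)
  read x, top $: go to q_1, push $ → (q_1, ε, $)
  ε-move, top $: go to q_1, push ε → (q_1, ε, ε)
All input consumed and the stack is empty.

Accept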